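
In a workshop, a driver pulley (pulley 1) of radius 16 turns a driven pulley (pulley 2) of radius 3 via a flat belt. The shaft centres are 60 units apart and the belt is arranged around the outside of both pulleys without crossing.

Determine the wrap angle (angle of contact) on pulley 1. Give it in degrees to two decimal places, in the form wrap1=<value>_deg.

open belt: β = asin((r2−r1)/C) = asin(-13/60) = -12.5133°
wrap1 = π − 2β = 205.0267°
wrap2 = π + 2β = 154.9733°

wrap1=205.03_deg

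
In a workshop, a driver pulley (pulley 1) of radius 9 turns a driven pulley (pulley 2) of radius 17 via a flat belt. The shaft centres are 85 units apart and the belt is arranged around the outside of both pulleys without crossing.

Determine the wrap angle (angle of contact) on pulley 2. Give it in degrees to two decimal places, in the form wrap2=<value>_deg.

wrap2=190.80_deg

open belt: β = asin((r2−r1)/C) = asin(8/85) = 5.4005°
wrap1 = π − 2β = 169.1989°
wrap2 = π + 2β = 190.8011°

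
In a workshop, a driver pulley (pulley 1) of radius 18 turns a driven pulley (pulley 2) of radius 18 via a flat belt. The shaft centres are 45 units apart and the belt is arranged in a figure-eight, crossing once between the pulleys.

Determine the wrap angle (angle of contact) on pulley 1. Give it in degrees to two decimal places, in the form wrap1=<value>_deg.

crossed belt: β = asin((r1+r2)/C) = asin(36/45) = 53.1301°
wrap1 = wrap2 = π + 2β = 286.2602°

wrap1=286.26_deg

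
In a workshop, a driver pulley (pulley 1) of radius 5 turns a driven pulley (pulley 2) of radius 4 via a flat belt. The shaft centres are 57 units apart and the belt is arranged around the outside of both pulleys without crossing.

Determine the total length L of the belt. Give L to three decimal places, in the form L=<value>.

L=142.292

open belt: β = asin((r2−r1)/C) = asin(-1/57) = -1.0052°
wrap1 = π − 2β = 182.0105°
wrap2 = π + 2β = 177.9895°
tangent length = C·cosβ = 56.9912
L = r1·wrap1 + r2·wrap2 + 2·C·cosβ = 5·3.1767 + 4·3.1065 + 2·56.9912 = 142.2919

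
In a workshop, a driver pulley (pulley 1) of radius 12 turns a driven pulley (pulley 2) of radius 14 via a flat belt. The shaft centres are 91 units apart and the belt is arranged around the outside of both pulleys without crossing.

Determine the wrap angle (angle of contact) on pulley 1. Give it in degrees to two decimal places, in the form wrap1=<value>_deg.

wrap1=177.48_deg

open belt: β = asin((r2−r1)/C) = asin(2/91) = 1.2593°
wrap1 = π − 2β = 177.4813°
wrap2 = π + 2β = 182.5187°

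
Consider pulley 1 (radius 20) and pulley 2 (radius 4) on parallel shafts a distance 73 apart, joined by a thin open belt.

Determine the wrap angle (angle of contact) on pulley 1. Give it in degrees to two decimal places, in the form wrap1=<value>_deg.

wrap1=205.32_deg

open belt: β = asin((r2−r1)/C) = asin(-16/73) = -12.6608°
wrap1 = π − 2β = 205.3215°
wrap2 = π + 2β = 154.6785°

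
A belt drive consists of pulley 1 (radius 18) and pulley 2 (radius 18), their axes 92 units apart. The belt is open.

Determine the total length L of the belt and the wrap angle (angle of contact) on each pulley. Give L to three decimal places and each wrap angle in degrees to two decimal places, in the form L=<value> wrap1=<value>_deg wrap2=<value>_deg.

open belt: β = asin((r2−r1)/C) = asin(0/92) = 0.0000°
wrap1 = π − 2β = 180.0000°
wrap2 = π + 2β = 180.0000°
tangent length = C·cosβ = 92.0000
L = r1·wrap1 + r2·wrap2 + 2·C·cosβ = 18·3.1416 + 18·3.1416 + 2·92.0000 = 297.0973

L=297.097 wrap1=180.00_deg wrap2=180.00_deg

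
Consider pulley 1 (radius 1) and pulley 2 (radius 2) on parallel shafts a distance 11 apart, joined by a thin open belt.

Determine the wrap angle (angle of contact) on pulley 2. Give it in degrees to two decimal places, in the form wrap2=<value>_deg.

wrap2=190.43_deg

open belt: β = asin((r2−r1)/C) = asin(1/11) = 5.2159°
wrap1 = π − 2β = 169.5682°
wrap2 = π + 2β = 190.4318°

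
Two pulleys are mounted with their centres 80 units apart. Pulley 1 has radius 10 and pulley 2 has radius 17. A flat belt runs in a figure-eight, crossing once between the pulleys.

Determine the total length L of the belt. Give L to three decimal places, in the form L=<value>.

L=254.025

crossed belt: β = asin((r1+r2)/C) = asin(27/80) = 19.7246°
wrap1 = wrap2 = π + 2β = 219.4493°
tangent length = C·cosβ = 75.3060
L = (r1+r2)·wrap + 2·C·cosβ = 27·3.8301 + 2·75.3060 = 254.0251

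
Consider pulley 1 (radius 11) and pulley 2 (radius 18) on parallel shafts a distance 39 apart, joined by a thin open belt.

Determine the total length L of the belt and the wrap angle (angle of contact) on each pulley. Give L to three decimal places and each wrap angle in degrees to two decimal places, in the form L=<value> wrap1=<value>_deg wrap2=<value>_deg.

open belt: β = asin((r2−r1)/C) = asin(7/39) = 10.3399°
wrap1 = π − 2β = 159.3202°
wrap2 = π + 2β = 200.6798°
tangent length = C·cosβ = 38.3667
L = r1·wrap1 + r2·wrap2 + 2·C·cosβ = 11·2.7807 + 18·3.5025 + 2·38.3667 = 170.3660

L=170.366 wrap1=159.32_deg wrap2=200.68_deg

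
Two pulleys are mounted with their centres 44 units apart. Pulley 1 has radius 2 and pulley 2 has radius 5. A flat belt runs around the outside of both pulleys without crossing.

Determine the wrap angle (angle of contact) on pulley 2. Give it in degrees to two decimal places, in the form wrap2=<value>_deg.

open belt: β = asin((r2−r1)/C) = asin(3/44) = 3.9096°
wrap1 = π − 2β = 172.1809°
wrap2 = π + 2β = 187.8191°

wrap2=187.82_deg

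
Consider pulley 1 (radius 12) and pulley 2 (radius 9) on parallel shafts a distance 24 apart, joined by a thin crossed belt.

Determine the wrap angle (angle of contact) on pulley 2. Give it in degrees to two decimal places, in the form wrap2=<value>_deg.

wrap2=302.09_deg

crossed belt: β = asin((r1+r2)/C) = asin(21/24) = 61.0450°
wrap1 = wrap2 = π + 2β = 302.0900°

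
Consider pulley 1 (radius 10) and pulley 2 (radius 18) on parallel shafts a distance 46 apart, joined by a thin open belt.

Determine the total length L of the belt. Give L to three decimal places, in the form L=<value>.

L=181.359

open belt: β = asin((r2−r1)/C) = asin(8/46) = 10.0154°
wrap1 = π − 2β = 159.9692°
wrap2 = π + 2β = 200.0308°
tangent length = C·cosβ = 45.2990
L = r1·wrap1 + r2·wrap2 + 2·C·cosβ = 10·2.7920 + 18·3.4912 + 2·45.2990 = 181.3594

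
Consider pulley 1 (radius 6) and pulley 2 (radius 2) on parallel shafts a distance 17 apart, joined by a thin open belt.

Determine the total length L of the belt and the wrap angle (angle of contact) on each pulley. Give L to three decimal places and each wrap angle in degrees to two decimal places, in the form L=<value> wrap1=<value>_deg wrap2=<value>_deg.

L=60.078 wrap1=207.22_deg wrap2=152.78_deg

open belt: β = asin((r2−r1)/C) = asin(-4/17) = -13.6090°
wrap1 = π − 2β = 207.2179°
wrap2 = π + 2β = 152.7821°
tangent length = C·cosβ = 16.5227
L = r1·wrap1 + r2·wrap2 + 2·C·cosβ = 6·3.6166 + 2·2.6666 + 2·16.5227 = 60.0783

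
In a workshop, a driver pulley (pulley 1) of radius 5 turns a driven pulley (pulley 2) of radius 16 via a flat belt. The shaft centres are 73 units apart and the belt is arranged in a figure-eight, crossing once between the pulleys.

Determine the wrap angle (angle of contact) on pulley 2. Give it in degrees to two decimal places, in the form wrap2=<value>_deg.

crossed belt: β = asin((r1+r2)/C) = asin(21/73) = 16.7186°
wrap1 = wrap2 = π + 2β = 213.4372°

wrap2=213.44_deg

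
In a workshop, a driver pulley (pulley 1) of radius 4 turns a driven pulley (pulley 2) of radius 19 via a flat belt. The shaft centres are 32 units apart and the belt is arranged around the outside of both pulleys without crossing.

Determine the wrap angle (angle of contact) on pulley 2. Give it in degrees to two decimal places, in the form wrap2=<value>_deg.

wrap2=235.91_deg

open belt: β = asin((r2−r1)/C) = asin(15/32) = 27.9532°
wrap1 = π − 2β = 124.0936°
wrap2 = π + 2β = 235.9064°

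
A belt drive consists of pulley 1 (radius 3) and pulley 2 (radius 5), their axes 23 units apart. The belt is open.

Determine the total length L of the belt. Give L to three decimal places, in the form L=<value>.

open belt: β = asin((r2−r1)/C) = asin(2/23) = 4.9885°
wrap1 = π − 2β = 170.0229°
wrap2 = π + 2β = 189.9771°
tangent length = C·cosβ = 22.9129
L = r1·wrap1 + r2·wrap2 + 2·C·cosβ = 3·2.9675 + 5·3.3157 + 2·22.9129 = 71.3068

L=71.307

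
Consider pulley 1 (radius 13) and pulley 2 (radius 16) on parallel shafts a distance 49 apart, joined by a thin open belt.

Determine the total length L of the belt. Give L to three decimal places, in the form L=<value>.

L=189.290

open belt: β = asin((r2−r1)/C) = asin(3/49) = 3.5101°
wrap1 = π − 2β = 172.9798°
wrap2 = π + 2β = 187.0202°
tangent length = C·cosβ = 48.9081
L = r1·wrap1 + r2·wrap2 + 2·C·cosβ = 13·3.0191 + 16·3.2641 + 2·48.9081 = 189.2899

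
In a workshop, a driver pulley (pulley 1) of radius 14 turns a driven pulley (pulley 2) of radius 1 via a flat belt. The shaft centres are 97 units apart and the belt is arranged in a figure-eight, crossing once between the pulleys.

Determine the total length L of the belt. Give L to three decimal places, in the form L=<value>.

crossed belt: β = asin((r1+r2)/C) = asin(15/97) = 8.8959°
wrap1 = wrap2 = π + 2β = 197.7917°
tangent length = C·cosβ = 95.8332
L = (r1+r2)·wrap + 2·C·cosβ = 15·3.4521 + 2·95.8332 = 243.4481

L=243.448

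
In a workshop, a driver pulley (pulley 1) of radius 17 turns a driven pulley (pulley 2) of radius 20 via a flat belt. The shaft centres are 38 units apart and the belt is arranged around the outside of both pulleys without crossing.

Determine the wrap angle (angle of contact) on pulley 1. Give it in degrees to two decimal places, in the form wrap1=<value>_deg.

wrap1=170.94_deg

open belt: β = asin((r2−r1)/C) = asin(3/38) = 4.5281°
wrap1 = π − 2β = 170.9439°
wrap2 = π + 2β = 189.0561°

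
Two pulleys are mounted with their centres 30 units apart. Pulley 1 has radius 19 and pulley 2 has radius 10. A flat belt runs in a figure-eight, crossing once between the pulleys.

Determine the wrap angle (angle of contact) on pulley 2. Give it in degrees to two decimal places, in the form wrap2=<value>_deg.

wrap2=330.33_deg

crossed belt: β = asin((r1+r2)/C) = asin(29/30) = 75.1649°
wrap1 = wrap2 = π + 2β = 330.3298°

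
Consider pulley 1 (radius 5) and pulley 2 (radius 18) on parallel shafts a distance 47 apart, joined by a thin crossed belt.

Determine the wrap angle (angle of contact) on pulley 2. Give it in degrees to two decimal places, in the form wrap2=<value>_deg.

crossed belt: β = asin((r1+r2)/C) = asin(23/47) = 29.2986°
wrap1 = wrap2 = π + 2β = 238.5973°

wrap2=238.60_deg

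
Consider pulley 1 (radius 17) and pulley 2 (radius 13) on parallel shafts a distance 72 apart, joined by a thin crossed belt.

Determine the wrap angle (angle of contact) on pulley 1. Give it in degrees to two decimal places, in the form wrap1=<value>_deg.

crossed belt: β = asin((r1+r2)/C) = asin(30/72) = 24.6243°
wrap1 = wrap2 = π + 2β = 229.2486°

wrap1=229.25_deg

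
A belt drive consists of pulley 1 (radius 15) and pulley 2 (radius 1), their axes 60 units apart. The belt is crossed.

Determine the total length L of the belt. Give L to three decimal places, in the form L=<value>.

L=174.558

crossed belt: β = asin((r1+r2)/C) = asin(16/60) = 15.4660°
wrap1 = wrap2 = π + 2β = 210.9320°
tangent length = C·cosβ = 57.8273
L = (r1+r2)·wrap + 2·C·cosβ = 16·3.6815 + 2·57.8273 = 174.5580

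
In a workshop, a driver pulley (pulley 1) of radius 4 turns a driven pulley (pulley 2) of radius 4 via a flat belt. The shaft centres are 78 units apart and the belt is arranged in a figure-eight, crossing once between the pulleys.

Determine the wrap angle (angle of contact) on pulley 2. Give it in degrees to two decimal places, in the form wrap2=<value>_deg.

crossed belt: β = asin((r1+r2)/C) = asin(8/78) = 5.8868°
wrap1 = wrap2 = π + 2β = 191.7737°

wrap2=191.77_deg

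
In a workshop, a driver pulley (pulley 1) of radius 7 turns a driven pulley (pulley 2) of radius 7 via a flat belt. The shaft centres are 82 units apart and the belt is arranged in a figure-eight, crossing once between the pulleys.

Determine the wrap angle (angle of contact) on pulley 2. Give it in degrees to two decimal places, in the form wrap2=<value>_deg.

wrap2=199.66_deg

crossed belt: β = asin((r1+r2)/C) = asin(14/82) = 9.8304°
wrap1 = wrap2 = π + 2β = 199.6607°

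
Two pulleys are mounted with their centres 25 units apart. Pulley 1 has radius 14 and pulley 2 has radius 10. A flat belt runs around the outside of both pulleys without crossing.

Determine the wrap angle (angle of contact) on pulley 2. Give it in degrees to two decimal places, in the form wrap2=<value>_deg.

open belt: β = asin((r2−r1)/C) = asin(-4/25) = -9.2069°
wrap1 = π − 2β = 198.4138°
wrap2 = π + 2β = 161.5862°

wrap2=161.59_deg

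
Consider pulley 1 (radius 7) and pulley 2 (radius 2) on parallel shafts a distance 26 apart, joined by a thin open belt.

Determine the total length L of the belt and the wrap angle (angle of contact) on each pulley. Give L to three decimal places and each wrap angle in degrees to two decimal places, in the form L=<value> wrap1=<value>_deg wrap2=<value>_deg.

open belt: β = asin((r2−r1)/C) = asin(-5/26) = -11.0875°
wrap1 = π − 2β = 202.1750°
wrap2 = π + 2β = 157.8250°
tangent length = C·cosβ = 25.5147
L = r1·wrap1 + r2·wrap2 + 2·C·cosβ = 7·3.5286 + 2·2.7546 + 2·25.5147 = 81.2389

L=81.239 wrap1=202.17_deg wrap2=157.83_deg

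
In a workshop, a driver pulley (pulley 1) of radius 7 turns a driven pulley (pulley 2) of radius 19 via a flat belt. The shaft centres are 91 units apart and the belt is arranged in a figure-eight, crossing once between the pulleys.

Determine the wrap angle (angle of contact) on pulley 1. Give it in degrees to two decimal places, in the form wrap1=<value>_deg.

crossed belt: β = asin((r1+r2)/C) = asin(26/91) = 16.6015°
wrap1 = wrap2 = π + 2β = 213.2031°

wrap1=213.20_deg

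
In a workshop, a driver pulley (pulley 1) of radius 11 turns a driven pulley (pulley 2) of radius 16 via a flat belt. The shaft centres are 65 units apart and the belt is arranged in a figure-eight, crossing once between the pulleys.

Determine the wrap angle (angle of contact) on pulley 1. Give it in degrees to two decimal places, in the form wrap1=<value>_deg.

wrap1=229.09_deg

crossed belt: β = asin((r1+r2)/C) = asin(27/65) = 24.5435°
wrap1 = wrap2 = π + 2β = 229.0871°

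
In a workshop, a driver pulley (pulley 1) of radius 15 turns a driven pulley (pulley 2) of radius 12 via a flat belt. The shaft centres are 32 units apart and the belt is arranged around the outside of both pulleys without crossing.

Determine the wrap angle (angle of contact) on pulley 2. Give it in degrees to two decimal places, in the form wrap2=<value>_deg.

open belt: β = asin((r2−r1)/C) = asin(-3/32) = -5.3794°
wrap1 = π − 2β = 190.7588°
wrap2 = π + 2β = 169.2412°

wrap2=169.24_deg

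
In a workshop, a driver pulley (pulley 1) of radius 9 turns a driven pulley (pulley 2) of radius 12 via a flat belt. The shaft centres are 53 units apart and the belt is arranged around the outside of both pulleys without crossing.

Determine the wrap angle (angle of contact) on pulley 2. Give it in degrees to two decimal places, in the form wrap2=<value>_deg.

wrap2=186.49_deg

open belt: β = asin((r2−r1)/C) = asin(3/53) = 3.2449°
wrap1 = π − 2β = 173.5102°
wrap2 = π + 2β = 186.4898°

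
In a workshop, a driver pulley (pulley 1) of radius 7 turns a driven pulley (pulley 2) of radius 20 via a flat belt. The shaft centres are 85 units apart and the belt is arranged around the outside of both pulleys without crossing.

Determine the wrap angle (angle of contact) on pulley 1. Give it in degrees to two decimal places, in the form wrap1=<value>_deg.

wrap1=162.41_deg

open belt: β = asin((r2−r1)/C) = asin(13/85) = 8.7974°
wrap1 = π − 2β = 162.4052°
wrap2 = π + 2β = 197.5948°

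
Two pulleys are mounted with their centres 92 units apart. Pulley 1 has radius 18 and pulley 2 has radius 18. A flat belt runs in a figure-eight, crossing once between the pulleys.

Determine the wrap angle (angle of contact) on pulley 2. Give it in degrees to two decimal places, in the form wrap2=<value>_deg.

wrap2=226.07_deg

crossed belt: β = asin((r1+r2)/C) = asin(36/92) = 23.0357°
wrap1 = wrap2 = π + 2β = 226.0714°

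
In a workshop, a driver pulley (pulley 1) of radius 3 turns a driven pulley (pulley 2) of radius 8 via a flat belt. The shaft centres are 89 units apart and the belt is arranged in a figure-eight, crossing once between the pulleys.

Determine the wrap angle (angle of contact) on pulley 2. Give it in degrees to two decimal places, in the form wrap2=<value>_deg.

wrap2=194.20_deg

crossed belt: β = asin((r1+r2)/C) = asin(11/89) = 7.0997°
wrap1 = wrap2 = π + 2β = 194.1993°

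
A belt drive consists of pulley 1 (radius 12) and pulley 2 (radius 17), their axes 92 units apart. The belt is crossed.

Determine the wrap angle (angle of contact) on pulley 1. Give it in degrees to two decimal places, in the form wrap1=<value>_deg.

crossed belt: β = asin((r1+r2)/C) = asin(29/92) = 18.3739°
wrap1 = wrap2 = π + 2β = 216.7479°

wrap1=216.75_deg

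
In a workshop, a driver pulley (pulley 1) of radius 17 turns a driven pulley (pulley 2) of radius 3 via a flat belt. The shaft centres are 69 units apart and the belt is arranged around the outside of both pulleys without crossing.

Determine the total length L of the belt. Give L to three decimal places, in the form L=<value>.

L=203.682

open belt: β = asin((r2−r1)/C) = asin(-14/69) = -11.7065°
wrap1 = π − 2β = 203.4130°
wrap2 = π + 2β = 156.5870°
tangent length = C·cosβ = 67.5648
L = r1·wrap1 + r2·wrap2 + 2·C·cosβ = 17·3.5502 + 3·2.7330 + 2·67.5648 = 203.6823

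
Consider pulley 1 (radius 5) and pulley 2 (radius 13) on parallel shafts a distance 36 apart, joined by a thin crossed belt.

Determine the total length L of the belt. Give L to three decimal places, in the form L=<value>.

L=137.752

crossed belt: β = asin((r1+r2)/C) = asin(18/36) = 30.0000°
wrap1 = wrap2 = π + 2β = 240.0000°
tangent length = C·cosβ = 31.1769
L = (r1+r2)·wrap + 2·C·cosβ = 18·4.1888 + 2·31.1769 = 137.7521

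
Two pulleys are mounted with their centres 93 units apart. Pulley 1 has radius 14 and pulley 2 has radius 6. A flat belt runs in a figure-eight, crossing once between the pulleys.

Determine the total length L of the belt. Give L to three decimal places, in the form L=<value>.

crossed belt: β = asin((r1+r2)/C) = asin(20/93) = 12.4187°
wrap1 = wrap2 = π + 2β = 204.8374°
tangent length = C·cosβ = 90.8240
L = (r1+r2)·wrap + 2·C·cosβ = 20·3.5751 + 2·90.8240 = 253.1497

L=253.150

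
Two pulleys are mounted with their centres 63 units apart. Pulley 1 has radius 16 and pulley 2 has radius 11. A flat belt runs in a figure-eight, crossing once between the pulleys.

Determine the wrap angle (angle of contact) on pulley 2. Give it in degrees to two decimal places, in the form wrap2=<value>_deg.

crossed belt: β = asin((r1+r2)/C) = asin(27/63) = 25.3769°
wrap1 = wrap2 = π + 2β = 230.7539°

wrap2=230.75_deg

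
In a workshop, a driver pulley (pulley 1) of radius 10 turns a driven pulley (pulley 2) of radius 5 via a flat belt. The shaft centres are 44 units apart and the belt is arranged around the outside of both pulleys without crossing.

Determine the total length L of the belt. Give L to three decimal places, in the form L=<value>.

open belt: β = asin((r2−r1)/C) = asin(-5/44) = -6.5250°
wrap1 = π − 2β = 193.0500°
wrap2 = π + 2β = 166.9500°
tangent length = C·cosβ = 43.7150
L = r1·wrap1 + r2·wrap2 + 2·C·cosβ = 10·3.3694 + 5·2.9138 + 2·43.7150 = 135.6927

L=135.693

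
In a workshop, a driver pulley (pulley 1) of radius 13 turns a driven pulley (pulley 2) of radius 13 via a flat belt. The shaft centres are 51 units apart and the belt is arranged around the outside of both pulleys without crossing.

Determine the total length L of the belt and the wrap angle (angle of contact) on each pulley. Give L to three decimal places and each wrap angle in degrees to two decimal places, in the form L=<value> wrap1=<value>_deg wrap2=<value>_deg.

open belt: β = asin((r2−r1)/C) = asin(0/51) = 0.0000°
wrap1 = π − 2β = 180.0000°
wrap2 = π + 2β = 180.0000°
tangent length = C·cosβ = 51.0000
L = r1·wrap1 + r2·wrap2 + 2·C·cosβ = 13·3.1416 + 13·3.1416 + 2·51.0000 = 183.6814

L=183.681 wrap1=180.00_deg wrap2=180.00_deg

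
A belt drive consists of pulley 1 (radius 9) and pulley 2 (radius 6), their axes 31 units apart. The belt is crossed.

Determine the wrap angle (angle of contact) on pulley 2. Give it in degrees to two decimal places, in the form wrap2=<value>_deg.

crossed belt: β = asin((r1+r2)/C) = asin(15/31) = 28.9385°
wrap1 = wrap2 = π + 2β = 237.8771°

wrap2=237.88_deg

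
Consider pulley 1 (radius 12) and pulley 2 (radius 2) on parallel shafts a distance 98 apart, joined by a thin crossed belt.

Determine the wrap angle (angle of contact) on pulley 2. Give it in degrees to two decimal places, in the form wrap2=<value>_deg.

crossed belt: β = asin((r1+r2)/C) = asin(14/98) = 8.2132°
wrap1 = wrap2 = π + 2β = 196.4264°

wrap2=196.43_deg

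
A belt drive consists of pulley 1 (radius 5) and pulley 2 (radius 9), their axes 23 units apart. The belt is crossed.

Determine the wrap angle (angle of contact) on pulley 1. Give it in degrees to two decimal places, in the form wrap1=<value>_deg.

crossed belt: β = asin((r1+r2)/C) = asin(14/23) = 37.4952°
wrap1 = wrap2 = π + 2β = 254.9905°

wrap1=254.99_deg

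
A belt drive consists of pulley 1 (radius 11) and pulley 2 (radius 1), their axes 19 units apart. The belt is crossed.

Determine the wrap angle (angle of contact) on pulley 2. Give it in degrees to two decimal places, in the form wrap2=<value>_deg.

wrap2=258.33_deg

crossed belt: β = asin((r1+r2)/C) = asin(12/19) = 39.1667°
wrap1 = wrap2 = π + 2β = 258.3334°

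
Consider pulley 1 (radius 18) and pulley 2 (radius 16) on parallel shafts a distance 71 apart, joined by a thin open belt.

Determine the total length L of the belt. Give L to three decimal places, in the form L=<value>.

L=248.870

open belt: β = asin((r2−r1)/C) = asin(-2/71) = -1.6142°
wrap1 = π − 2β = 183.2284°
wrap2 = π + 2β = 176.7716°
tangent length = C·cosβ = 70.9718
L = r1·wrap1 + r2·wrap2 + 2·C·cosβ = 18·3.1979 + 16·3.0852 + 2·70.9718 = 248.8705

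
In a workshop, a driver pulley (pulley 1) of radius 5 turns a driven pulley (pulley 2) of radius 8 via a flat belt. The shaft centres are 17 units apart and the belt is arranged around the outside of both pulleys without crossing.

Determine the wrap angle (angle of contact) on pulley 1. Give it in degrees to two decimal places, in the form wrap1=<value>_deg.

wrap1=159.67_deg

open belt: β = asin((r2−r1)/C) = asin(3/17) = 10.1642°
wrap1 = π − 2β = 159.6715°
wrap2 = π + 2β = 200.3285°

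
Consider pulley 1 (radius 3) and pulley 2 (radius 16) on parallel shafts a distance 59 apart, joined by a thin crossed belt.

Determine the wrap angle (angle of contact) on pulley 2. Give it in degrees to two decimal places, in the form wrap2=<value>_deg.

wrap2=217.57_deg

crossed belt: β = asin((r1+r2)/C) = asin(19/59) = 18.7860°
wrap1 = wrap2 = π + 2β = 217.5719°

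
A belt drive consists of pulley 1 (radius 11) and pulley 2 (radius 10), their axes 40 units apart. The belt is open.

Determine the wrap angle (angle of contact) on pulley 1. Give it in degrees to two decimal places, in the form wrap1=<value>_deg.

wrap1=182.87_deg

open belt: β = asin((r2−r1)/C) = asin(-1/40) = -1.4325°
wrap1 = π − 2β = 182.8651°
wrap2 = π + 2β = 177.1349°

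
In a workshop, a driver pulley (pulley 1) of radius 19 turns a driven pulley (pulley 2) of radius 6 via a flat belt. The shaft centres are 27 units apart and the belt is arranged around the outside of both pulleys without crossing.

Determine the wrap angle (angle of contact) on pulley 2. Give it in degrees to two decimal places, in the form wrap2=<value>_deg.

open belt: β = asin((r2−r1)/C) = asin(-13/27) = -28.7822°
wrap1 = π − 2β = 237.5644°
wrap2 = π + 2β = 122.4356°

wrap2=122.44_deg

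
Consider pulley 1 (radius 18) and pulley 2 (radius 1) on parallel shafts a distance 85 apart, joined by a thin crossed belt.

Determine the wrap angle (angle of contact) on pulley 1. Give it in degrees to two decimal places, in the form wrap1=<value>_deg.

wrap1=205.83_deg

crossed belt: β = asin((r1+r2)/C) = asin(19/85) = 12.9164°
wrap1 = wrap2 = π + 2β = 205.8328°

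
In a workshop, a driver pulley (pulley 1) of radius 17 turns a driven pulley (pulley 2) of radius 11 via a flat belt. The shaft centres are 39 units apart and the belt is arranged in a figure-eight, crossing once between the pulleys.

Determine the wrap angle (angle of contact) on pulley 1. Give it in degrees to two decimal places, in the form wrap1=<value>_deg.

crossed belt: β = asin((r1+r2)/C) = asin(28/39) = 45.8854°
wrap1 = wrap2 = π + 2β = 271.7708°

wrap1=271.77_deg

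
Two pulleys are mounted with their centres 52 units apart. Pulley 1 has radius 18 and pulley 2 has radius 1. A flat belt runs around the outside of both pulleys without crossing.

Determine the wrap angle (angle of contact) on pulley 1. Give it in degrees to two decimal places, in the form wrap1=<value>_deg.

open belt: β = asin((r2−r1)/C) = asin(-17/52) = -19.0821°
wrap1 = π − 2β = 218.1642°
wrap2 = π + 2β = 141.8358°

wrap1=218.16_deg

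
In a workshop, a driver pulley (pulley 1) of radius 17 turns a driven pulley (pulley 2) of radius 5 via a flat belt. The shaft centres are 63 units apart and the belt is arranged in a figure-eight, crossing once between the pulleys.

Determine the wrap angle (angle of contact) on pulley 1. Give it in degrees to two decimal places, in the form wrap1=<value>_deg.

wrap1=220.88_deg

crossed belt: β = asin((r1+r2)/C) = asin(22/63) = 20.4388°
wrap1 = wrap2 = π + 2β = 220.8776°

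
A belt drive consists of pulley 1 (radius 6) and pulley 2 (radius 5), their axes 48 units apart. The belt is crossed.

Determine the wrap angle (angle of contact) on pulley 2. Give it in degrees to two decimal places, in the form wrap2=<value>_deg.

crossed belt: β = asin((r1+r2)/C) = asin(11/48) = 13.2480°
wrap1 = wrap2 = π + 2β = 206.4960°

wrap2=206.50_deg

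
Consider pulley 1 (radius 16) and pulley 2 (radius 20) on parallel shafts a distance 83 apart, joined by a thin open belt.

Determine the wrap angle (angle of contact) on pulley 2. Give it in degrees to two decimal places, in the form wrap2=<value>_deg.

open belt: β = asin((r2−r1)/C) = asin(4/83) = 2.7623°
wrap1 = π − 2β = 174.4754°
wrap2 = π + 2β = 185.5246°

wrap2=185.52_deg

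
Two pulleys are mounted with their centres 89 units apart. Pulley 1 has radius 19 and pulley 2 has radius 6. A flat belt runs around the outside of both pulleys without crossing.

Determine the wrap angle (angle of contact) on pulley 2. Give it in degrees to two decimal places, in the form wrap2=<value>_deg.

open belt: β = asin((r2−r1)/C) = asin(-13/89) = -8.3991°
wrap1 = π − 2β = 196.7982°
wrap2 = π + 2β = 163.2018°

wrap2=163.20_deg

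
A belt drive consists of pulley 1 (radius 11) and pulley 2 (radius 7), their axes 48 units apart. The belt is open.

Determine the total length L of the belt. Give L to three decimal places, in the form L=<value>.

L=152.882

open belt: β = asin((r2−r1)/C) = asin(-4/48) = -4.7802°
wrap1 = π − 2β = 189.5604°
wrap2 = π + 2β = 170.4396°
tangent length = C·cosβ = 47.8330
L = r1·wrap1 + r2·wrap2 + 2·C·cosβ = 11·3.3085 + 7·2.9747 + 2·47.8330 = 152.8822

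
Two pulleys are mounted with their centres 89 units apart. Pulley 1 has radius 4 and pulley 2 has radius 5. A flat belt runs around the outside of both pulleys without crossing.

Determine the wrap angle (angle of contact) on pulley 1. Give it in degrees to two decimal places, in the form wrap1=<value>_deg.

wrap1=178.71_deg

open belt: β = asin((r2−r1)/C) = asin(1/89) = 0.6438°
wrap1 = π − 2β = 178.7124°
wrap2 = π + 2β = 181.2876°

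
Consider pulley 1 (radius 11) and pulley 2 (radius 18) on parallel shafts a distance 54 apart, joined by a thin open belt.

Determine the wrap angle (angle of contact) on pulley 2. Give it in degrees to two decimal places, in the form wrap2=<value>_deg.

open belt: β = asin((r2−r1)/C) = asin(7/54) = 7.4482°
wrap1 = π − 2β = 165.1036°
wrap2 = π + 2β = 194.8964°

wrap2=194.90_deg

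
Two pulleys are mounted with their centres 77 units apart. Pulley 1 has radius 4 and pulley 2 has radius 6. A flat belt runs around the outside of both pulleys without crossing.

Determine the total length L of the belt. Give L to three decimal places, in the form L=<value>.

L=185.468

open belt: β = asin((r2−r1)/C) = asin(2/77) = 1.4884°
wrap1 = π − 2β = 177.0233°
wrap2 = π + 2β = 182.9767°
tangent length = C·cosβ = 76.9740
L = r1·wrap1 + r2·wrap2 + 2·C·cosβ = 4·3.0896 + 6·3.1935 + 2·76.9740 = 185.4679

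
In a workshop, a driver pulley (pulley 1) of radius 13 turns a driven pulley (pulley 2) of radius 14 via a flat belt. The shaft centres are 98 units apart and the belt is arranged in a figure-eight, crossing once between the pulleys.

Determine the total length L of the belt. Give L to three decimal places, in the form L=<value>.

L=288.310

crossed belt: β = asin((r1+r2)/C) = asin(27/98) = 15.9924°
wrap1 = wrap2 = π + 2β = 211.9848°
tangent length = C·cosβ = 94.2072
L = (r1+r2)·wrap + 2·C·cosβ = 27·3.6998 + 2·94.2072 = 288.3099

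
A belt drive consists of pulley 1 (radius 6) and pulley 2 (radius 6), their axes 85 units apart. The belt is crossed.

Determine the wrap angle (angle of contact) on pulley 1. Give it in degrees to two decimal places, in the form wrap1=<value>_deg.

wrap1=196.23_deg

crossed belt: β = asin((r1+r2)/C) = asin(12/85) = 8.1159°
wrap1 = wrap2 = π + 2β = 196.2319°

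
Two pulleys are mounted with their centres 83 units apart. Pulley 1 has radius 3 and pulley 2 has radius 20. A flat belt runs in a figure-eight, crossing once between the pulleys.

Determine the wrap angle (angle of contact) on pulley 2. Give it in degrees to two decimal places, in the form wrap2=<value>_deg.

wrap2=212.18_deg

crossed belt: β = asin((r1+r2)/C) = asin(23/83) = 16.0877°
wrap1 = wrap2 = π + 2β = 212.1754°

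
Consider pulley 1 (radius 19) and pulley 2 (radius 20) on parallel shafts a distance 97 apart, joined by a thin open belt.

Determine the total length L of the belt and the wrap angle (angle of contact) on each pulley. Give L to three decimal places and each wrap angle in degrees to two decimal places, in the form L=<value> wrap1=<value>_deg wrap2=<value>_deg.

L=316.532 wrap1=178.82_deg wrap2=181.18_deg

open belt: β = asin((r2−r1)/C) = asin(1/97) = 0.5907°
wrap1 = π − 2β = 178.8186°
wrap2 = π + 2β = 181.1814°
tangent length = C·cosβ = 96.9948
L = r1·wrap1 + r2·wrap2 + 2·C·cosβ = 19·3.1210 + 20·3.1622 + 2·96.9948 = 316.5324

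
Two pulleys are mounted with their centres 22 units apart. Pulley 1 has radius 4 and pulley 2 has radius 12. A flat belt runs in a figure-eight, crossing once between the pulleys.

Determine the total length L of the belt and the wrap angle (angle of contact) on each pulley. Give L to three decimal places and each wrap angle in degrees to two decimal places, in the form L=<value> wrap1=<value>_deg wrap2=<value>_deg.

crossed belt: β = asin((r1+r2)/C) = asin(16/22) = 46.6582°
wrap1 = wrap2 = π + 2β = 273.3165°
tangent length = C·cosβ = 15.0997
L = (r1+r2)·wrap + 2·C·cosβ = 16·4.7703 + 2·15.0997 = 106.5237

L=106.524 wrap1=273.32_deg wrap2=273.32_deg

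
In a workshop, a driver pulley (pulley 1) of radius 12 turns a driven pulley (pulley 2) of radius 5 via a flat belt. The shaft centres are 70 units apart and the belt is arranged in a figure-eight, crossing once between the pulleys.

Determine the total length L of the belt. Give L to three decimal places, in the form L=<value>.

L=197.556

crossed belt: β = asin((r1+r2)/C) = asin(17/70) = 14.0552°
wrap1 = wrap2 = π + 2β = 208.1105°
tangent length = C·cosβ = 67.9043
L = (r1+r2)·wrap + 2·C·cosβ = 17·3.6322 + 2·67.9043 = 197.5563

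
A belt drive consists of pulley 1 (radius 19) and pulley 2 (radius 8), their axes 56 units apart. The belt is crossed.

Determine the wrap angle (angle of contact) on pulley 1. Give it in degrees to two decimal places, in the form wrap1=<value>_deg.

wrap1=237.65_deg

crossed belt: β = asin((r1+r2)/C) = asin(27/56) = 28.8254°
wrap1 = wrap2 = π + 2β = 237.6509°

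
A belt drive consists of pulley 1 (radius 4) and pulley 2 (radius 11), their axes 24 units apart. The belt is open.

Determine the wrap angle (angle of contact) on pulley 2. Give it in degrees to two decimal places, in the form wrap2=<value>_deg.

wrap2=213.92_deg

open belt: β = asin((r2−r1)/C) = asin(7/24) = 16.9578°
wrap1 = π − 2β = 146.0845°
wrap2 = π + 2β = 213.9155°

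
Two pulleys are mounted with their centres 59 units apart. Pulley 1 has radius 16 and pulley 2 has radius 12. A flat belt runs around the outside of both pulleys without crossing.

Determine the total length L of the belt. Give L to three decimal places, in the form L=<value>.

L=206.236

open belt: β = asin((r2−r1)/C) = asin(-4/59) = -3.8874°
wrap1 = π − 2β = 187.7749°
wrap2 = π + 2β = 172.2251°
tangent length = C·cosβ = 58.8643
L = r1·wrap1 + r2·wrap2 + 2·C·cosβ = 16·3.2773 + 12·3.0059 + 2·58.8643 = 206.2359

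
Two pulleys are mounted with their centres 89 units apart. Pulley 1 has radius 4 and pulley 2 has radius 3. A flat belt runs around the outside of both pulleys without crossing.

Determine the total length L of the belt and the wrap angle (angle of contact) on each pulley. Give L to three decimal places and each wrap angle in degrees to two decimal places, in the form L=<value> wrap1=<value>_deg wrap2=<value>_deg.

open belt: β = asin((r2−r1)/C) = asin(-1/89) = -0.6438°
wrap1 = π − 2β = 181.2876°
wrap2 = π + 2β = 178.7124°
tangent length = C·cosβ = 88.9944
L = r1·wrap1 + r2·wrap2 + 2·C·cosβ = 4·3.1641 + 3·3.1191 + 2·88.9944 = 200.0024

L=200.002 wrap1=181.29_deg wrap2=178.71_deg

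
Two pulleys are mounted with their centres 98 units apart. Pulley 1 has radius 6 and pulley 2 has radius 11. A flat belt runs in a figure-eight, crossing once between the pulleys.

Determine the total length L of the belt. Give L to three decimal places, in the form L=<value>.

crossed belt: β = asin((r1+r2)/C) = asin(17/98) = 9.9896°
wrap1 = wrap2 = π + 2β = 199.9792°
tangent length = C·cosβ = 96.5142
L = (r1+r2)·wrap + 2·C·cosβ = 17·3.4903 + 2·96.5142 = 252.3635

L=252.364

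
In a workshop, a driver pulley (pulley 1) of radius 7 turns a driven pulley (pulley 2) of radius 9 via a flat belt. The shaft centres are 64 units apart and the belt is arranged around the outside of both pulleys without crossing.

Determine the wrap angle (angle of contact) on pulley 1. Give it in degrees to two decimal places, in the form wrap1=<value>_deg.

wrap1=176.42_deg

open belt: β = asin((r2−r1)/C) = asin(2/64) = 1.7908°
wrap1 = π − 2β = 176.4184°
wrap2 = π + 2β = 183.5816°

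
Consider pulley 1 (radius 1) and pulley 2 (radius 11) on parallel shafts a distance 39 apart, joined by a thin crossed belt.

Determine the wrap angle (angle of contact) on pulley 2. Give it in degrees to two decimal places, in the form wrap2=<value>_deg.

wrap2=215.84_deg

crossed belt: β = asin((r1+r2)/C) = asin(12/39) = 17.9202°
wrap1 = wrap2 = π + 2β = 215.8404°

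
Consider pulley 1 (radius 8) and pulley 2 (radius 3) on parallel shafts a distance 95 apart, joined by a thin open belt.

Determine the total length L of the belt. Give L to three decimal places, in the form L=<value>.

open belt: β = asin((r2−r1)/C) = asin(-5/95) = -3.0170°
wrap1 = π − 2β = 186.0339°
wrap2 = π + 2β = 173.9661°
tangent length = C·cosβ = 94.8683
L = r1·wrap1 + r2·wrap2 + 2·C·cosβ = 8·3.2469 + 3·3.0363 + 2·94.8683 = 224.8207

L=224.821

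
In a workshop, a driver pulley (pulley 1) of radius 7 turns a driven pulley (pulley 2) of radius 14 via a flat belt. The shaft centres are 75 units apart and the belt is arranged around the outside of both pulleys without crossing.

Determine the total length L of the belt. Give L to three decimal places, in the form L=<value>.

open belt: β = asin((r2−r1)/C) = asin(7/75) = 5.3554°
wrap1 = π − 2β = 169.2892°
wrap2 = π + 2β = 190.7108°
tangent length = C·cosβ = 74.6726
L = r1·wrap1 + r2·wrap2 + 2·C·cosβ = 7·2.9547 + 14·3.3285 + 2·74.6726 = 216.6273

L=216.627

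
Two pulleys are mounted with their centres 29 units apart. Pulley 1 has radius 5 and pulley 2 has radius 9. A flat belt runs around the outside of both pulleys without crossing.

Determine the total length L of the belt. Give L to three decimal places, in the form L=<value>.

open belt: β = asin((r2−r1)/C) = asin(4/29) = 7.9281°
wrap1 = π − 2β = 164.1437°
wrap2 = π + 2β = 195.8563°
tangent length = C·cosβ = 28.7228
L = r1·wrap1 + r2·wrap2 + 2·C·cosβ = 5·2.8648 + 9·3.4183 + 2·28.7228 = 102.5349

L=102.535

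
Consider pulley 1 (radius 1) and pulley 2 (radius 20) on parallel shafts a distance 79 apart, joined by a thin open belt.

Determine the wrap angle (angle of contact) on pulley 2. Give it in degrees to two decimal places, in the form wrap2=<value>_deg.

wrap2=207.83_deg

open belt: β = asin((r2−r1)/C) = asin(19/79) = 13.9164°
wrap1 = π − 2β = 152.1671°
wrap2 = π + 2β = 207.8329°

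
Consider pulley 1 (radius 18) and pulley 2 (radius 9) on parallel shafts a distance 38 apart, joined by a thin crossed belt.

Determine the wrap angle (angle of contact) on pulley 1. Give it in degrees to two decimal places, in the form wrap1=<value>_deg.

wrap1=270.56_deg

crossed belt: β = asin((r1+r2)/C) = asin(27/38) = 45.2778°
wrap1 = wrap2 = π + 2β = 270.5555°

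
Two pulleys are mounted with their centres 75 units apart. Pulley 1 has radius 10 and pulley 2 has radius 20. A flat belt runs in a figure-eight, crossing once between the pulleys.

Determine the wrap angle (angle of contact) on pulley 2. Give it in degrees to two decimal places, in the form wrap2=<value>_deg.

wrap2=227.16_deg

crossed belt: β = asin((r1+r2)/C) = asin(30/75) = 23.5782°
wrap1 = wrap2 = π + 2β = 227.1564°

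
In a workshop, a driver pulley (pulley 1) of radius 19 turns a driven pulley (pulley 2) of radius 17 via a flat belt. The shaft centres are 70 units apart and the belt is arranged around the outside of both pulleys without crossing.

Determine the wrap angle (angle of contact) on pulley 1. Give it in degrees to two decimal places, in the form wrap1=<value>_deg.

wrap1=183.27_deg

open belt: β = asin((r2−r1)/C) = asin(-2/70) = -1.6372°
wrap1 = π − 2β = 183.2745°
wrap2 = π + 2β = 176.7255°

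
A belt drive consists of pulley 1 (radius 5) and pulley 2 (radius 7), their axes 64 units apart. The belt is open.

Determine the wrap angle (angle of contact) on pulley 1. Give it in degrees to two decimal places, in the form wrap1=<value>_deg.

wrap1=176.42_deg

open belt: β = asin((r2−r1)/C) = asin(2/64) = 1.7908°
wrap1 = π − 2β = 176.4184°
wrap2 = π + 2β = 183.5816°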